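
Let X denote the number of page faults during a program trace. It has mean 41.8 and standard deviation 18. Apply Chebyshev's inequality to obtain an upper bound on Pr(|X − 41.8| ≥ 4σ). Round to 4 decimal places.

Chebyshev: Pr(|X − μ| ≥ t) ≤ Var(X)/t².
Var(X) = σ² = 18² = 324.
t = 4·18 = 72.
Bound = 324 / 5184 = 0.0625.

0.0625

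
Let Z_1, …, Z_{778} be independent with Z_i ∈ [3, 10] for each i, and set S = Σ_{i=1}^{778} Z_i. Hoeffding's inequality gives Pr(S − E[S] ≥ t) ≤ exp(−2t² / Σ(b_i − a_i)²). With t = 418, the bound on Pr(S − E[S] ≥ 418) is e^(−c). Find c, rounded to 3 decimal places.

9.167

Σ(b_i − a_i)² = 778·(7)² = 38122.
c = 2t²/38122 = 2·418²/38122 = 9.1666.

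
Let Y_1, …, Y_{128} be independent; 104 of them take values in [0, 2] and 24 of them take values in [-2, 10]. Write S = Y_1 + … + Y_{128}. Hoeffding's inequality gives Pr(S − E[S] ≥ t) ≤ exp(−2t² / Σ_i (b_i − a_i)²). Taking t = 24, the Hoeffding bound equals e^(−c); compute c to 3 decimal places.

Σ(b_i − a_i)² = 104·2² + 24·12² = 3872.
c = 2t² / 3872 = 2·24² / 3872 = 0.2975.

0.298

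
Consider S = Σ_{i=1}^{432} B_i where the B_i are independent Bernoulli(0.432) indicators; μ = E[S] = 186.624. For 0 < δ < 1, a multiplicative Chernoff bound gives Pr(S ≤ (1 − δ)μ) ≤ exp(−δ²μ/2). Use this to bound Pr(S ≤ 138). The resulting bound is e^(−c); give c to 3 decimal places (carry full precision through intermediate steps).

6.334

Write 138 = (1 − δ)μ, so δ = 1 − 138/186.624 = 0.2605453…
Then the exponent is δ²μ/2 = (μ − 138)²/(2μ) = 6.334377.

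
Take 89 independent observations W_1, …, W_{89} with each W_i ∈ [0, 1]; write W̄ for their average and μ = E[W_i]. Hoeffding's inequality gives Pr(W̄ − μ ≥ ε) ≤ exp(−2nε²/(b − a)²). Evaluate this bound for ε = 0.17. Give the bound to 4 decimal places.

0.0058

Exponent: 2nε²/(b − a)² = 2·89·0.17² / 1² = 5.14420.
Bound = exp(−5.14420) = 0.00583.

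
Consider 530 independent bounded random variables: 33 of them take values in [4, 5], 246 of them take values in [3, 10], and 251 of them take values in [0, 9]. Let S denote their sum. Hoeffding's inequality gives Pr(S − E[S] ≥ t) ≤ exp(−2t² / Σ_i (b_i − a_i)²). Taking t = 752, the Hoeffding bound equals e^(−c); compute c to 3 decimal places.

Σ(b_i − a_i)² = 33·1² + 246·7² + 251·9² = 32418.
c = 2t² / 32418 = 2·752² / 32418 = 34.8883.

34.888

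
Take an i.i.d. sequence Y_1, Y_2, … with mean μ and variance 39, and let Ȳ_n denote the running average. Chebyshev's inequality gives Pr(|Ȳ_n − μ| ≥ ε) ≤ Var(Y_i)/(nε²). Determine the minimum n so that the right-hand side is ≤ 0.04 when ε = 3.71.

Require 39/(n·3.71²) ≤ 0.04, i.e. n ≥ 39/(0.04·3.71²) = 70.836.
The smallest integer n is 71.

71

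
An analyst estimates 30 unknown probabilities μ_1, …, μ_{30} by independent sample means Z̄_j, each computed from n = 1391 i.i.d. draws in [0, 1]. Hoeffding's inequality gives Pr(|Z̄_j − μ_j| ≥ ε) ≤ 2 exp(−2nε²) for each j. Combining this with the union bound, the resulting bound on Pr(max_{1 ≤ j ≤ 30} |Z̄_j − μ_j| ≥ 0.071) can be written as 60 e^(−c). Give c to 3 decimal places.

14.024

Union bound over the 30 events: Pr(max_{1 ≤ j ≤ 30} |Z̄_j − μ_j| ≥ 0.071) ≤ 30·2·exp(−2nε²) = 60 exp(−2·1391·0.071²).
So c = 2·1391·0.071² = 14.0241.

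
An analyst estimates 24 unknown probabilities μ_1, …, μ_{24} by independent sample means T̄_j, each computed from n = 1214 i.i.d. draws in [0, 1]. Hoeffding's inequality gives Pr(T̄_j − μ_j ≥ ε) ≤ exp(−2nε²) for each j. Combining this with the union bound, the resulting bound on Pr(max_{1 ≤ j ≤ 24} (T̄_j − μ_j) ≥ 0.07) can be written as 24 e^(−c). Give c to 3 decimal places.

11.897

Union bound over the 24 events: Pr(max_{1 ≤ j ≤ 24} (T̄_j − μ_j) ≥ 0.07) ≤ 24·exp(−2nε²) = 24 exp(−2·1214·0.07²).
So c = 2·1214·0.07² = 11.8972.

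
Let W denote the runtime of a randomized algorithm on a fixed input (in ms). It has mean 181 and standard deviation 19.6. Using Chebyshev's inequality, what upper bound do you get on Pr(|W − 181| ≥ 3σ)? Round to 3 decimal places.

0.111

Chebyshev: Pr(|W − μ| ≥ t) ≤ Var(W)/t².
Var(W) = σ² = 19.6² = 384.16.
t = 3·19.6 = 58.8.
Bound = 384.16 / 3457.44 = 0.1111.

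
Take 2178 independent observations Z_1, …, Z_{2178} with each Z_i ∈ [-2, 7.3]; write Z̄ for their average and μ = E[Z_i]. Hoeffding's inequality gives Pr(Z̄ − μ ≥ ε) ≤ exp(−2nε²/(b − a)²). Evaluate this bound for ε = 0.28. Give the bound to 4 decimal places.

0.0193

Exponent: 2nε²/(b − a)² = 2·2178·0.28² / 9.3² = 3.94855.
Bound = exp(−3.94855) = 0.01928.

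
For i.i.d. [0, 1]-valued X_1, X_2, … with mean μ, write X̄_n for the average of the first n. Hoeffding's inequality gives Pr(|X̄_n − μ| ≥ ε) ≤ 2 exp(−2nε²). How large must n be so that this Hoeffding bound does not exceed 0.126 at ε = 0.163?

Require 2·exp(−2nε²) ≤ 0.126, i.e. 2nε² ≥ ln(2/0.126) = 2.764621.
So n ≥ 2.764621 / (2·0.163²) = 52.027.
The smallest integer n is 53.

53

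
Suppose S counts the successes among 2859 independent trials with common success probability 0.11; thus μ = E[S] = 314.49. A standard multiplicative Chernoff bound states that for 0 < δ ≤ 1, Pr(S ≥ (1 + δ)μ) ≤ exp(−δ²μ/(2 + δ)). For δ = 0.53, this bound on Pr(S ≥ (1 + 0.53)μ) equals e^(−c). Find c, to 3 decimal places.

34.917

c = δ²μ/(2 + δ) = 0.53²·314.49/(2 + 0.53) = 34.9171.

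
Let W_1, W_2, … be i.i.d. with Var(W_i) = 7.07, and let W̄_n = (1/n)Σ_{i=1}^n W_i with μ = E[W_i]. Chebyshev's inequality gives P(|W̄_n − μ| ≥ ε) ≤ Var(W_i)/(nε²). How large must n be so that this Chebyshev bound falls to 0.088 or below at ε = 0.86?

109

Require 7.07/(n·0.86²) ≤ 0.088, i.e. n ≥ 7.07/(0.088·0.86²) = 108.628.
The smallest integer n is 109.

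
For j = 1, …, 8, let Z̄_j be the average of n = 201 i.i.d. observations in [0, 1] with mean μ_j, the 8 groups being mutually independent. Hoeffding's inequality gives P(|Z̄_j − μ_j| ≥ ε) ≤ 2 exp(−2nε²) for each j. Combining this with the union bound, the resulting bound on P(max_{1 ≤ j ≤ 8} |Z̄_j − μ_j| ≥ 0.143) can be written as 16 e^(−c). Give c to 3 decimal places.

Union bound over the 8 events: P(max_{1 ≤ j ≤ 8} |Z̄_j − μ_j| ≥ 0.143) ≤ 8·2·exp(−2nε²) = 16 exp(−2·201·0.143²).
So c = 2·201·0.143² = 8.2205.

8.220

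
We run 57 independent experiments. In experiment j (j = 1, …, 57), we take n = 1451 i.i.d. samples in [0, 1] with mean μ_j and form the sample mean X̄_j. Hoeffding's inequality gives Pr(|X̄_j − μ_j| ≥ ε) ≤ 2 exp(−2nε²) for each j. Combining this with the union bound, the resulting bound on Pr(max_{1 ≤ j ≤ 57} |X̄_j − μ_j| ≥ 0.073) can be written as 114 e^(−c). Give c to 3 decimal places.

Union bound over the 57 events: Pr(max_{1 ≤ j ≤ 57} |X̄_j − μ_j| ≥ 0.073) ≤ 57·2·exp(−2nε²) = 114 exp(−2·1451·0.073²).
So c = 2·1451·0.073² = 15.4648.

15.465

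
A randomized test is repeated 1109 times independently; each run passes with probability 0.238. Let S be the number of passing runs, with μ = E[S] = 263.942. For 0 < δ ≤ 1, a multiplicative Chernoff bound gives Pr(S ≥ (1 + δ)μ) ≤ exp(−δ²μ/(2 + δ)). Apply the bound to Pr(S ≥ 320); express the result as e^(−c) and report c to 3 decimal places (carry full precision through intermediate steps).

Write 320 = (1 + δ)μ, so δ = 320/263.942 − 1 = 0.2123876…
Then the exponent is δ²μ/(2 + δ) = (320 − μ)² / (μ·(2 + δ)) = 5.381527.

5.382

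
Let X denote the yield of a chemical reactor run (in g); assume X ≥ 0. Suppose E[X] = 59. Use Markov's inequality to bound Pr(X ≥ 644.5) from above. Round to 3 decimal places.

Markov's inequality: for a non-negative random variable, Pr(X ≥ a) ≤ E[X]/a.
Here E[X] = 59 and a = 644.5, so the bound is 59/644.5 = 0.0915.

0.092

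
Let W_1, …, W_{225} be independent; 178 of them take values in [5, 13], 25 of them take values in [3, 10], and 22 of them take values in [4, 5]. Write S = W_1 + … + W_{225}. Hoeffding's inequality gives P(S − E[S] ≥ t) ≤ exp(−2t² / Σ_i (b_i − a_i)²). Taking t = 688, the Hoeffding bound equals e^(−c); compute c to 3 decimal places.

Σ(b_i − a_i)² = 178·8² + 25·7² + 22·1² = 12639.
c = 2t² / 12639 = 2·688² / 12639 = 74.9021.

74.902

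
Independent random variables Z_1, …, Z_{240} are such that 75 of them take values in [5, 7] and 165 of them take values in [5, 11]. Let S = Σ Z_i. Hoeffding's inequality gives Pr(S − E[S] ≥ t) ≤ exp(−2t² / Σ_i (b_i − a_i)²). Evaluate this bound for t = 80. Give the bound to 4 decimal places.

Σ(b_i − a_i)² = 75·2² + 165·6² = 6240.
Exponent = 2·80² / 6240 = 2.05128.
Bound = exp(−2.05128) = 0.12857.

0.1286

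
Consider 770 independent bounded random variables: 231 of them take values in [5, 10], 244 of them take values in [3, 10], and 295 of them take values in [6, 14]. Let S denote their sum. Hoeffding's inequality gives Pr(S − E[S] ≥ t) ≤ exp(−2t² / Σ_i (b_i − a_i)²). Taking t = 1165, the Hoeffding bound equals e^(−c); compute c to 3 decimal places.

74.143

Σ(b_i − a_i)² = 231·5² + 244·7² + 295·8² = 36611.
c = 2t² / 36611 = 2·1165² / 36611 = 74.1430.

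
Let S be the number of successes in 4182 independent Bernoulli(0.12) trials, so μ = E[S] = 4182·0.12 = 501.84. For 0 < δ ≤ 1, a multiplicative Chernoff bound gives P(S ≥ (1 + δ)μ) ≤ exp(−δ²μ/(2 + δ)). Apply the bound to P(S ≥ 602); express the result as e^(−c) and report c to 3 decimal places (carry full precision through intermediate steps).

9.088

Write 602 = (1 + δ)μ, so δ = 602/501.84 − 1 = 0.1995855…
Then the exponent is δ²μ/(2 + δ) = (602 − μ)² / (μ·(2 + δ)) = 9.088297.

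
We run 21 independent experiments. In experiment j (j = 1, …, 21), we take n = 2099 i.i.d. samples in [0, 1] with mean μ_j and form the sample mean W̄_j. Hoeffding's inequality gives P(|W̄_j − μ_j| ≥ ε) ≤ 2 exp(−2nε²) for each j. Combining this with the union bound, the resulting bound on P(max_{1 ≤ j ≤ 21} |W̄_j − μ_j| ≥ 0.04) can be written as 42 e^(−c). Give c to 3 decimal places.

6.717

Union bound over the 21 events: P(max_{1 ≤ j ≤ 21} |W̄_j − μ_j| ≥ 0.04) ≤ 21·2·exp(−2nε²) = 42 exp(−2·2099·0.04²).
So c = 2·2099·0.04² = 6.7168.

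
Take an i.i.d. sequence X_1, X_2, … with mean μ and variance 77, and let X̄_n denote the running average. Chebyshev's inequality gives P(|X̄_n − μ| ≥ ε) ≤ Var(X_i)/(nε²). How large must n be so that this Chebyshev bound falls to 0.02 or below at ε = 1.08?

3301

Require 77/(n·1.08²) ≤ 0.02, i.e. n ≥ 77/(0.02·1.08²) = 3300.754.
The smallest integer n is 3301.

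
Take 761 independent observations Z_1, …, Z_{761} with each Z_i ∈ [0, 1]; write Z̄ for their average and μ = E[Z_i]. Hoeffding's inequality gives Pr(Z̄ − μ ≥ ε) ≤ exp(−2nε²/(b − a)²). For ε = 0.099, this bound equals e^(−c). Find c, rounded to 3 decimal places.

14.917

c = 2nε²/(b − a)² = 2·761·0.099² / 1² = 14.9171.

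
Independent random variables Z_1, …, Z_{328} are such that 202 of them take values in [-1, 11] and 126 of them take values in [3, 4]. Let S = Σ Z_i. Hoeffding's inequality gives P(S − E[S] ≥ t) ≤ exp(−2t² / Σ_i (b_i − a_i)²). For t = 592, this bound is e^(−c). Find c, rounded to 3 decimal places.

23.993

Σ(b_i − a_i)² = 202·12² + 126·1² = 29214.
c = 2t² / 29214 = 2·592² / 29214 = 23.9929.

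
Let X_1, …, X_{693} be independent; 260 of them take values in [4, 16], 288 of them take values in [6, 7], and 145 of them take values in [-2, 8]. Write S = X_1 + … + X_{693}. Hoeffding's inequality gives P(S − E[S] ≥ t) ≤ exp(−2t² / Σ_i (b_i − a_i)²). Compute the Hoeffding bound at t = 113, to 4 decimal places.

0.6133

Σ(b_i − a_i)² = 260·12² + 288·1² + 145·10² = 52228.
Exponent = 2·113² / 52228 = 0.48897.
Bound = exp(−0.48897) = 0.61326.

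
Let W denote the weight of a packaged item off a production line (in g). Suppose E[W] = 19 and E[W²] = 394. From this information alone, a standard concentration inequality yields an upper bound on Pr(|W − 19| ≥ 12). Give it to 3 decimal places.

0.229

The first two moments determine the variance, so Chebyshev's inequality is the sharpest standard bound available.
Var(W) = E[W²] − (E[W])² = 394 − 361 = 33.
Chebyshev's inequality: Pr(|W − μ| ≥ t) ≤ Var(W)/t² = 33/144 = 0.2292.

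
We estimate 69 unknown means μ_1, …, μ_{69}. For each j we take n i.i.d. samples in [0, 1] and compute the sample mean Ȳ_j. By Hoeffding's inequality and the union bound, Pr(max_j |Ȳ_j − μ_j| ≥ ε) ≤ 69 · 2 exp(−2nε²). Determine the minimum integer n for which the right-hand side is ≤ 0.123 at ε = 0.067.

783

Need 2·69·exp(−2nε²) ≤ 0.123, i.e. exp(−2nε²) ≤ 0.123/138.
So 2nε² ≥ ln(138/0.123) = 7.022825.
Hence n ≥ 7.022825/(2·0.067²) = 782.226.
The smallest integer n is 783.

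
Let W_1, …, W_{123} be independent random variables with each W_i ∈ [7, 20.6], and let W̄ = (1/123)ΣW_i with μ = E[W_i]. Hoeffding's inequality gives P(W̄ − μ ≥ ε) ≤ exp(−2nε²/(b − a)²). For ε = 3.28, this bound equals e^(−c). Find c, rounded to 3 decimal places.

c = 2nε²/(b − a)² = 2·123·3.28² / 13.6² = 14.3089.

14.309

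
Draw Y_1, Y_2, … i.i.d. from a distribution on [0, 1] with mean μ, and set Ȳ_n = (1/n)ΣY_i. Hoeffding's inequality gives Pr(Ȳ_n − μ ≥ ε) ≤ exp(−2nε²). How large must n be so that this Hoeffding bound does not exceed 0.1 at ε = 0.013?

Require exp(−2nε²) ≤ 0.1, i.e. 2nε² ≥ ln(1/0.1) = 2.302585.
So n ≥ 2.302585 / (2·0.013²) = 6812.382.
The smallest integer n is 6813.

6813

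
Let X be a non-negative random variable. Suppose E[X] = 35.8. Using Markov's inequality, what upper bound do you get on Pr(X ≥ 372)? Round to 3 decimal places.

Markov's inequality: for a non-negative random variable, Pr(X ≥ a) ≤ E[X]/a.
Here E[X] = 35.8 and a = 372, so the bound is 35.8/372 = 0.0962.

0.096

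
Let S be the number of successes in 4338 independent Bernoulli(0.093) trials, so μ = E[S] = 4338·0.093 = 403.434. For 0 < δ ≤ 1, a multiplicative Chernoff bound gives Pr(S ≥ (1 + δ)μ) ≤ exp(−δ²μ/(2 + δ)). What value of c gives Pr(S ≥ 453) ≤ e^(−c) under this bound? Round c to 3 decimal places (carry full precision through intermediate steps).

Write 453 = (1 + δ)μ, so δ = 453/403.434 − 1 = 0.1228602…
Then the exponent is δ²μ/(2 + δ) = (453 − μ)² / (μ·(2 + δ)) = 2.868625.

2.869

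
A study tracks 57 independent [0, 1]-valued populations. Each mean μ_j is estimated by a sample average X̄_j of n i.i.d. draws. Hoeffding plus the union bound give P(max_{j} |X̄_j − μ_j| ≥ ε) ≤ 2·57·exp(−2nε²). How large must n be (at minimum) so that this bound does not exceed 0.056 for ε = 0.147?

177

Need 2·57·exp(−2nε²) ≤ 0.056, i.e. exp(−2nε²) ≤ 0.056/114.
So 2nε² ≥ ln(114/0.056) = 7.618602.
Hence n ≥ 7.618602/(2·0.147²) = 176.283.
The smallest integer n is 177.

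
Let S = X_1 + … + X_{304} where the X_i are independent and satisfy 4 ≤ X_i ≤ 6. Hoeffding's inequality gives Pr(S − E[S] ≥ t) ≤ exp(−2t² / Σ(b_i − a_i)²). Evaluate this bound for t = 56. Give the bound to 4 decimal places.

Σ(b_i − a_i)² = 304·(2)² = 1216.
Exponent = 2·56²/1216 = 5.1579.
Bound = exp(−5.1579) = 0.00575.

0.0058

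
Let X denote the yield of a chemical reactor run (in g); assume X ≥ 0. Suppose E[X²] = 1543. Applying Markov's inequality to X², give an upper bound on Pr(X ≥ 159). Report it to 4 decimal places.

0.0610

Since X ≥ 0, the event {X ≥ 159} is the same as {X² ≥ 25281}.
Markov's inequality applied to X² gives Pr(X² ≥ 25281) ≤ E[X²]/25281 = 1543/25281 = 0.0610.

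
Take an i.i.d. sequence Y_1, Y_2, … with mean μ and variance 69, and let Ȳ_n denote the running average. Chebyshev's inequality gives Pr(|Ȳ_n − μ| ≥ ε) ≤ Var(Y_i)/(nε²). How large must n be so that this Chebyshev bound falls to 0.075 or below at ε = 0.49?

Require 69/(n·0.49²) ≤ 0.075, i.e. n ≥ 69/(0.075·0.49²) = 3831.737.
The smallest integer n is 3832.

3832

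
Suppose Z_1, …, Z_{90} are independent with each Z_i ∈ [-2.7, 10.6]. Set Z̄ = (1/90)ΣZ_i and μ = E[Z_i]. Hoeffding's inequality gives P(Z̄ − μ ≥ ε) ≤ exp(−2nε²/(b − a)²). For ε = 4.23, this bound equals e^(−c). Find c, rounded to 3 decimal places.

18.207

c = 2nε²/(b − a)² = 2·90·4.23² / 13.3² = 18.2075.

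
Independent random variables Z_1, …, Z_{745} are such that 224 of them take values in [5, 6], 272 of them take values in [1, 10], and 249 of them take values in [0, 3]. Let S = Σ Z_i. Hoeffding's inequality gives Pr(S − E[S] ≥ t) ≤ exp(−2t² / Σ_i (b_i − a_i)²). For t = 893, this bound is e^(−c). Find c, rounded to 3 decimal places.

Σ(b_i − a_i)² = 224·1² + 272·9² + 249·3² = 24497.
c = 2t² / 24497 = 2·893² / 24497 = 65.1058.

65.106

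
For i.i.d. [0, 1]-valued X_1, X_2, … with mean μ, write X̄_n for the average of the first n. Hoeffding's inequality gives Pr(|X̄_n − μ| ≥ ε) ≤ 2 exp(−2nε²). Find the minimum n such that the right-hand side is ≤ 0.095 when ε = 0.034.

1318

Require 2·exp(−2nε²) ≤ 0.095, i.e. 2nε² ≥ ln(2/0.095) = 3.047026.
So n ≥ 3.047026 / (2·0.034²) = 1317.918.
The smallest integer n is 1318.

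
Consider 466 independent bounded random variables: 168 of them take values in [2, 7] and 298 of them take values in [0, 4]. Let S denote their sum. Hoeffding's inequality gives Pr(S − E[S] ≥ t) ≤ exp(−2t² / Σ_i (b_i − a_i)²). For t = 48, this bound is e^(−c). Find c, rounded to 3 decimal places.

Σ(b_i − a_i)² = 168·5² + 298·4² = 8968.
c = 2t² / 8968 = 2·48² / 8968 = 0.5138.

0.514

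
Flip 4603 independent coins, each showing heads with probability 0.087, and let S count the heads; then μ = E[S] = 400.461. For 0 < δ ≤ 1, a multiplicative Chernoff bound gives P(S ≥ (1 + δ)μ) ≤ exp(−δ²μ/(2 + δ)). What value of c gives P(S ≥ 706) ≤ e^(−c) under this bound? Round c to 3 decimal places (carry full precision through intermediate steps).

84.372

Write 706 = (1 + δ)μ, so δ = 706/400.461 − 1 = 0.7629682…
Then the exponent is δ²μ/(2 + δ) = (706 − μ)² / (μ·(2 + δ)) = 84.371777.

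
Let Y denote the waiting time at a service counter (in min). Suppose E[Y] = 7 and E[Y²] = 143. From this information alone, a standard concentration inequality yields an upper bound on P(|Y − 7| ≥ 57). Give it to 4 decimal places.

0.0289

The first two moments determine the variance, so Chebyshev's inequality is the sharpest standard bound available.
Var(Y) = E[Y²] − (E[Y])² = 143 − 49 = 94.
Chebyshev's inequality: P(|Y − μ| ≥ t) ≤ Var(Y)/t² = 94/3249 = 0.0289.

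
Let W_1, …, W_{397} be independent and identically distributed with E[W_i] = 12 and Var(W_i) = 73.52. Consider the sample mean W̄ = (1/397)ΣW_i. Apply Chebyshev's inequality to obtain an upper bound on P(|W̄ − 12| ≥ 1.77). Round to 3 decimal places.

Var(W̄) = Var(W_i)/n = 73.52/397 = 0.18519.
Chebyshev: P(|W̄ − 12| ≥ 1.77) ≤ Var(W̄)/(1.77)² = 73.52/(397·1.77²) = 0.0591.

0.059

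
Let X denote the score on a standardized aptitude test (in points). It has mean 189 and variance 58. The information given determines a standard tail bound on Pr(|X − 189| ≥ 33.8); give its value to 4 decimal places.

Mean and variance are known, so Chebyshev's inequality applies.
Chebyshev: Pr(|X − μ| ≥ t) ≤ Var(X)/t².
Bound = 58 / 1142.44 = 0.0508.

0.0508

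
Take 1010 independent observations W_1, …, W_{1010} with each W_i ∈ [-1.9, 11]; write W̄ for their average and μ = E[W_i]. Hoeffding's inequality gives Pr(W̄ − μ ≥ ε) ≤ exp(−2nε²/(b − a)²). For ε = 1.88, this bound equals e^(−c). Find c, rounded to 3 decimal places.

c = 2nε²/(b − a)² = 2·1010·1.88² / 12.9² = 42.9030.

42.903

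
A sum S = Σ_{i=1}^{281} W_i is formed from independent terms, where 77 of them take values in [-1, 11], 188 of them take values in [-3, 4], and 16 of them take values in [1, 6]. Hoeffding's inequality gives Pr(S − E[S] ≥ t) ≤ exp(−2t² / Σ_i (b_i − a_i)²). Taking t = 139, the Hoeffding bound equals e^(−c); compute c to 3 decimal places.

1.867

Σ(b_i − a_i)² = 77·12² + 188·7² + 16·5² = 20700.
c = 2t² / 20700 = 2·139² / 20700 = 1.8668.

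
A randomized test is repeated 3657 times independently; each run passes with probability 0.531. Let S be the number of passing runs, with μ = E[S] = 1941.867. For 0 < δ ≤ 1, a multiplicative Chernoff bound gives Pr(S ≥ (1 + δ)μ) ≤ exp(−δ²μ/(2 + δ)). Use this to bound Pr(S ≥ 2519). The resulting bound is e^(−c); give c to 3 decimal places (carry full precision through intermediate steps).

74.668

Write 2519 = (1 + δ)μ, so δ = 2519/1941.867 − 1 = 0.2972052…
Then the exponent is δ²μ/(2 + δ) = (2519 − μ)² / (μ·(2 + δ)) = 74.667660.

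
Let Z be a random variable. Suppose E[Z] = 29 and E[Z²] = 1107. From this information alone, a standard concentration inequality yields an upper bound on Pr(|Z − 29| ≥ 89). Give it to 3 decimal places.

0.034

The first two moments determine the variance, so Chebyshev's inequality is the sharpest standard bound available.
Var(Z) = E[Z²] − (E[Z])² = 1107 − 841 = 266.
Chebyshev's inequality: Pr(|Z − μ| ≥ t) ≤ Var(Z)/t² = 266/7921 = 0.0336.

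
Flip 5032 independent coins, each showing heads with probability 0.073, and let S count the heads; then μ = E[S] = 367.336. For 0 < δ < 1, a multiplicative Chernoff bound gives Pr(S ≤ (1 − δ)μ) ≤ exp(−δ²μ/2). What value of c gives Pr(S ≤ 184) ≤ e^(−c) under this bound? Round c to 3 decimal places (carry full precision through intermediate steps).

Write 184 = (1 − δ)μ, so δ = 1 − 184/367.336 = 0.4990962…
Then the exponent is δ²μ/2 = (μ − 184)²/(2μ) = 45.751150.

45.751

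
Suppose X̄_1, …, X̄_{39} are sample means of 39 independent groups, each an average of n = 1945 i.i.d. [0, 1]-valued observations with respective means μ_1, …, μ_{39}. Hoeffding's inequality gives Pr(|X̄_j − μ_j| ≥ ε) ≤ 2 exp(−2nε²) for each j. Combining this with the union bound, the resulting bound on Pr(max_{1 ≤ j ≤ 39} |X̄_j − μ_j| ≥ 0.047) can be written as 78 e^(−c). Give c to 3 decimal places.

Union bound over the 39 events: Pr(max_{1 ≤ j ≤ 39} |X̄_j − μ_j| ≥ 0.047) ≤ 39·2·exp(−2nε²) = 78 exp(−2·1945·0.047²).
So c = 2·1945·0.047² = 8.5930.

8.593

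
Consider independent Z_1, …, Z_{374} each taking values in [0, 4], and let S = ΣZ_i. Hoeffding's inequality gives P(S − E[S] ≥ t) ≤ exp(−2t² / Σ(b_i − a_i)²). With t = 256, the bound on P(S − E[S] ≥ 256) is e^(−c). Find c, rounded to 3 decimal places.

21.904

Σ(b_i − a_i)² = 374·(4)² = 5984.
c = 2t²/5984 = 2·256²/5984 = 21.9037.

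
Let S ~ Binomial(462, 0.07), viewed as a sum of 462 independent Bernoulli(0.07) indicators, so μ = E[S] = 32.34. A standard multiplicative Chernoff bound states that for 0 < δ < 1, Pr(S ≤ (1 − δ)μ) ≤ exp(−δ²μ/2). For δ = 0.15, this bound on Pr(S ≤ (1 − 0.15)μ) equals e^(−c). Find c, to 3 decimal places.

c = δ²μ/2 = 0.15²·32.34/2 = 0.3638.

0.364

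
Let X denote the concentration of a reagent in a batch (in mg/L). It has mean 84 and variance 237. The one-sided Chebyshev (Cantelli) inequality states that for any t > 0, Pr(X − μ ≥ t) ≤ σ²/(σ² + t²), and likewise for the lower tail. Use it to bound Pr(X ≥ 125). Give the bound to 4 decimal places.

0.1236

Here σ² = 237 and t = 41, so σ² + t² = 1918.
Cantelli's bound: 237/1918 = 0.1236.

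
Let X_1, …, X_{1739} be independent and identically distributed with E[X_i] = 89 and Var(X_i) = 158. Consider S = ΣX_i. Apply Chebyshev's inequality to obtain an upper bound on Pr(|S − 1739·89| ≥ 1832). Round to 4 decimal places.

Var(S) = n·Var(X_i) = 1739·158 = 274762.
Chebyshev: Pr(|S − 1739·89| ≥ 1832) ≤ Var(S)/1832² = 274762/3356224 = 0.0819.

0.0819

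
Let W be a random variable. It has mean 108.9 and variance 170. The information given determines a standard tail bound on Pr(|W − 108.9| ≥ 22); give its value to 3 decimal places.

Mean and variance are known, so Chebyshev's inequality applies.
Chebyshev: Pr(|W − μ| ≥ t) ≤ Var(W)/t².
Bound = 170 / 484 = 0.3512.

0.351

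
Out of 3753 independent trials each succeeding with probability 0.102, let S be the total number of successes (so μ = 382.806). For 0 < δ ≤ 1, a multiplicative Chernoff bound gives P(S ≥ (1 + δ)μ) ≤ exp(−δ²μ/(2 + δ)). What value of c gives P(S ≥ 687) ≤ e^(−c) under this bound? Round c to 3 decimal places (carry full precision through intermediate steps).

86.496

Write 687 = (1 + δ)μ, so δ = 687/382.806 − 1 = 0.7946427…
Then the exponent is δ²μ/(2 + δ) = (687 − μ)² / (μ·(2 + δ)) = 86.496047.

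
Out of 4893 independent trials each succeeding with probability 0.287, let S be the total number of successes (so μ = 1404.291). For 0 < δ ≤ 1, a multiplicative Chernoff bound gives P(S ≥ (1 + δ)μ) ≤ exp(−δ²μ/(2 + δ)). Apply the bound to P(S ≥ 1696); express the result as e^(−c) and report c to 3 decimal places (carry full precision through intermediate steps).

27.447

Write 1696 = (1 + δ)μ, so δ = 1696/1404.291 − 1 = 0.2077269…
Then the exponent is δ²μ/(2 + δ) = (1696 − μ)² / (μ·(2 + δ)) = 27.447146.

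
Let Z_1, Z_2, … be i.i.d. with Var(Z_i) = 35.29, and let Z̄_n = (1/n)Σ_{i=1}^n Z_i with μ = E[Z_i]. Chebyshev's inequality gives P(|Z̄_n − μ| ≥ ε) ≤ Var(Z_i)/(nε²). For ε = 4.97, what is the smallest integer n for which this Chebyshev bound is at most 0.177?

Require 35.29/(n·4.97²) ≤ 0.177, i.e. n ≥ 35.29/(0.177·4.97²) = 8.072.
The smallest integer n is 9.

9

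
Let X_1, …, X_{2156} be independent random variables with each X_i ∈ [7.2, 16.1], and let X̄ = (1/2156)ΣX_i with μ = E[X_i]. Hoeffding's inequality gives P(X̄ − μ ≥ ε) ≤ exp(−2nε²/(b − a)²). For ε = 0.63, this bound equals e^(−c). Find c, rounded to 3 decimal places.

c = 2nε²/(b − a)² = 2·2156·0.63² / 8.9² = 21.6063.

21.606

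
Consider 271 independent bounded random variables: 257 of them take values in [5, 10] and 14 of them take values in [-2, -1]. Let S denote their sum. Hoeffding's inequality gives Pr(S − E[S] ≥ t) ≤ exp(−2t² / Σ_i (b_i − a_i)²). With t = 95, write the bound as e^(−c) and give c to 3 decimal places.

Σ(b_i − a_i)² = 257·5² + 14·1² = 6439.
c = 2t² / 6439 = 2·95² / 6439 = 2.8032.

2.803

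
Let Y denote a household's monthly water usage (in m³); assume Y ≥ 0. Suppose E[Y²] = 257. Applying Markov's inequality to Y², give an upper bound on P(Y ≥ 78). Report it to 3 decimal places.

0.042

Since Y ≥ 0, the event {Y ≥ 78} is the same as {Y² ≥ 6084}.
Markov's inequality applied to Y² gives P(Y² ≥ 6084) ≤ E[Y²]/6084 = 257/6084 = 0.0422.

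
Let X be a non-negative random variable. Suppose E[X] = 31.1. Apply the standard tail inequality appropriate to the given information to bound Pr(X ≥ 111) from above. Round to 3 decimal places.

Only the mean of a non-negative variable is known, so Markov's inequality is the applicable tail bound.
Markov's inequality: for a non-negative random variable, Pr(X ≥ a) ≤ E[X]/a.
Here E[X] = 31.1 and a = 111, so the bound is 31.1/111 = 0.2802.

0.280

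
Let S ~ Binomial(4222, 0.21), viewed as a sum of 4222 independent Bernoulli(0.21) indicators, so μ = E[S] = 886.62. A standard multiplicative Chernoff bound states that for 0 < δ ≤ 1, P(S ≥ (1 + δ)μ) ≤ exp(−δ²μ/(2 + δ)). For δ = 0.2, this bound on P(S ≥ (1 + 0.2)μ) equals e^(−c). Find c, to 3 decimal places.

16.120

c = δ²μ/(2 + δ) = 0.2²·886.62/(2 + 0.2) = 16.1204.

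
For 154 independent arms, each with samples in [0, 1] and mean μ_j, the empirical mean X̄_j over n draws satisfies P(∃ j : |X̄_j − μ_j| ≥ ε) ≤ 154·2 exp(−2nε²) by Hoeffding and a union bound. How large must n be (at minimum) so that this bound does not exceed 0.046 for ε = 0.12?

Need 2·154·exp(−2nε²) ≤ 0.046, i.e. exp(−2nε²) ≤ 0.046/308.
So 2nε² ≥ ln(308/0.046) = 8.809214.
Hence n ≥ 8.809214/(2·0.12²) = 305.875.
The smallest integer n is 306.

306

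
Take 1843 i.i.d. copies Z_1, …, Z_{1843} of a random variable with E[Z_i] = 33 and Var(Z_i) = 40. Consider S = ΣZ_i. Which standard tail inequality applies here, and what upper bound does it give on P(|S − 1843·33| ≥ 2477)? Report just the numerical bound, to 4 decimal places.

0.0120

With mean and variance of each term known, Chebyshev's inequality bounds the deviation of the sum (or sample mean).
Var(S) = n·Var(Z_i) = 1843·40 = 73720.
Chebyshev: P(|S − 1843·33| ≥ 2477) ≤ Var(S)/2477² = 73720/6135529 = 0.0120.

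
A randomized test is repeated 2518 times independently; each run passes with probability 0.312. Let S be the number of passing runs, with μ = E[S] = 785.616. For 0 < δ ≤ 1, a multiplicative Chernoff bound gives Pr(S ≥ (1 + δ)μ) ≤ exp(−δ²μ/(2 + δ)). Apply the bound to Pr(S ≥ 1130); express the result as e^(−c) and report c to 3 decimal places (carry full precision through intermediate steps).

Write 1130 = (1 + δ)μ, so δ = 1130/785.616 − 1 = 0.4383617…
Then the exponent is δ²μ/(2 + δ) = (1130 − μ)² / (μ·(2 + δ)) = 61.912377.

61.912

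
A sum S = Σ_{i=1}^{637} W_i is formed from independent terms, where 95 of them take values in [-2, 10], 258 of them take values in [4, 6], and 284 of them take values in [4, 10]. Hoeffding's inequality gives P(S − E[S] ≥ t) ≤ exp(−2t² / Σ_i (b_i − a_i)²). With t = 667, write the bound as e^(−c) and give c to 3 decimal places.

35.682

Σ(b_i − a_i)² = 95·12² + 258·2² + 284·6² = 24936.
c = 2t² / 24936 = 2·667² / 24936 = 35.6825.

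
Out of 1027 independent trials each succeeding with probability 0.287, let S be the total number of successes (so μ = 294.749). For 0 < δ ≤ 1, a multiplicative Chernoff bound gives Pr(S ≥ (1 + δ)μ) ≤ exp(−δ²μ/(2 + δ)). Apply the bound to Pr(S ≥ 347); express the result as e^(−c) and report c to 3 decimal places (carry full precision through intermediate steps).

Write 347 = (1 + δ)μ, so δ = 347/294.749 − 1 = 0.1772729…
Then the exponent is δ²μ/(2 + δ) = (347 − μ)² / (μ·(2 + δ)) = 4.254260.

4.254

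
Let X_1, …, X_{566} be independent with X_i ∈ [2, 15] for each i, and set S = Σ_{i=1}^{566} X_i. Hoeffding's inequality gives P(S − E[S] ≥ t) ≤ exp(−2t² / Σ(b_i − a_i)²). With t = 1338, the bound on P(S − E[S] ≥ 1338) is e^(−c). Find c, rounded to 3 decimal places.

37.432

Σ(b_i − a_i)² = 566·(13)² = 95654.
c = 2t²/95654 = 2·1338²/95654 = 37.4317.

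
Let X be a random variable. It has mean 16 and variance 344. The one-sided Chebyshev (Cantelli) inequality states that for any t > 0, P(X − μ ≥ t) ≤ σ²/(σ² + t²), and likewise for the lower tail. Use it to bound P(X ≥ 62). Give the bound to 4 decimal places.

Here σ² = 344 and t = 46, so σ² + t² = 2460.
Cantelli's bound: 344/2460 = 0.1398.

0.1398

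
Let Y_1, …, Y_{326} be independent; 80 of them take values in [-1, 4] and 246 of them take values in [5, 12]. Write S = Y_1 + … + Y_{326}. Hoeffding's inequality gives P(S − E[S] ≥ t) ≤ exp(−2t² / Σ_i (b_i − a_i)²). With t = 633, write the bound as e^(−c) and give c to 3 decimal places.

Σ(b_i − a_i)² = 80·5² + 246·7² = 14054.
c = 2t² / 14054 = 2·633² / 14054 = 57.0213.

57.021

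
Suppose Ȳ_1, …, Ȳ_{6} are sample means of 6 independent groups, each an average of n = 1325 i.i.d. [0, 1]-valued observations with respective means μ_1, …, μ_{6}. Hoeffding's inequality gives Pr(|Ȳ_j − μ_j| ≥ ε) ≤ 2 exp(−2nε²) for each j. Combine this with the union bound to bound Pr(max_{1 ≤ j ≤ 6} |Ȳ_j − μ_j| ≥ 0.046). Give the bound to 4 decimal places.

Per-experiment Hoeffding bound: 2·exp(−2·1325·0.046²) = 2·exp(−5.60740) = 0.0073412.
Union bound over 6 events: 6·0.0073412 = 0.04405.

0.0440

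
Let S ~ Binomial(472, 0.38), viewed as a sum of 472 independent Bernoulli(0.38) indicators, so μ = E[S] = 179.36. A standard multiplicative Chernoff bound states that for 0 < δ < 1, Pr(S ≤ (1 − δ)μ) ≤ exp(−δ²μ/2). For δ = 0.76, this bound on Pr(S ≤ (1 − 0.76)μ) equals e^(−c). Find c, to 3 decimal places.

51.799

c = δ²μ/2 = 0.76²·179.36/2 = 51.7992.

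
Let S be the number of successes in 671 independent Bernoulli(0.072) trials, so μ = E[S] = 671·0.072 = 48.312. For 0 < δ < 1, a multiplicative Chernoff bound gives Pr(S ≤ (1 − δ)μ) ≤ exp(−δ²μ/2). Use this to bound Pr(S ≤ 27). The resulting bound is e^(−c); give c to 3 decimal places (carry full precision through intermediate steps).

Write 27 = (1 − δ)μ, so δ = 1 − 27/48.312 = 0.4411326…
Then the exponent is δ²μ/2 = (μ − 27)²/(2μ) = 4.700709.

4.701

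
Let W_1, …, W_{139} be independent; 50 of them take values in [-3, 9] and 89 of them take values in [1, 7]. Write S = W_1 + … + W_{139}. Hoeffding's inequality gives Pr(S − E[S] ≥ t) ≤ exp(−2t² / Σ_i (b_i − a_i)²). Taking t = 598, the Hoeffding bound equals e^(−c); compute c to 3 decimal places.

68.744

Σ(b_i − a_i)² = 50·12² + 89·6² = 10404.
c = 2t² / 10404 = 2·598² / 10404 = 68.7436.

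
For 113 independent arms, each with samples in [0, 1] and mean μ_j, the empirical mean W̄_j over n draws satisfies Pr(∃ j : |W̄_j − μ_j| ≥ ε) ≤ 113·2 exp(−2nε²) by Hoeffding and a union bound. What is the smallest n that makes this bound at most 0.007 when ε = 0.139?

Need 2·113·exp(−2nε²) ≤ 0.007, i.e. exp(−2nε²) ≤ 0.007/226.
So 2nε² ≥ ln(226/0.007) = 10.382380.
Hence n ≥ 10.382380/(2·0.139²) = 268.681.
The smallest integer n is 269.

269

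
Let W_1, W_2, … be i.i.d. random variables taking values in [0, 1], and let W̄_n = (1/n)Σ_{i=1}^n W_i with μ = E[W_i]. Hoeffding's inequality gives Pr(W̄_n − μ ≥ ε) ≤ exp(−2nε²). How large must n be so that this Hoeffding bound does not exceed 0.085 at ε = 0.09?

153

Require exp(−2nε²) ≤ 0.085, i.e. 2nε² ≥ ln(1/0.085) = 2.465104.
So n ≥ 2.465104 / (2·0.09²) = 152.167.
The smallest integer n is 153.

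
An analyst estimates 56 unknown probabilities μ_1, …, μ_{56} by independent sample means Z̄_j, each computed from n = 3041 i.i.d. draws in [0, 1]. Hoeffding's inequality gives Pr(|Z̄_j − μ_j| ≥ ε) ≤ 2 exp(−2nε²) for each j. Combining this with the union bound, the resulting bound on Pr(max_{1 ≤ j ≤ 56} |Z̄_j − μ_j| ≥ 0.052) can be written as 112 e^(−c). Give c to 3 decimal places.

Union bound over the 56 events: Pr(max_{1 ≤ j ≤ 56} |Z̄_j − μ_j| ≥ 0.052) ≤ 56·2·exp(−2nε²) = 112 exp(−2·3041·0.052²).
So c = 2·3041·0.052² = 16.4457.

16.446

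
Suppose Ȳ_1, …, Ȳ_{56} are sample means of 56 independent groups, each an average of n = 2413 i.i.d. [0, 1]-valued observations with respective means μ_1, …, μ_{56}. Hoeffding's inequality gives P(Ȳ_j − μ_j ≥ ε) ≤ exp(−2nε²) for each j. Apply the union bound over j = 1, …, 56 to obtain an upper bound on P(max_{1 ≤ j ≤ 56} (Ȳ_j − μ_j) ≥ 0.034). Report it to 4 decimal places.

Per-experiment Hoeffding bound: exp(−2·2413·0.034²) = exp(−5.57886) = 0.0037769.
Union bound over 56 events: 56·0.0037769 = 0.21151.

0.2115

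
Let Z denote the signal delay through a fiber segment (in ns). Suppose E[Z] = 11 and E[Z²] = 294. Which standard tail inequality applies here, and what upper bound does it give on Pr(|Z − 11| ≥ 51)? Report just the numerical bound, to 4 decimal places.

The first two moments determine the variance, so Chebyshev's inequality is the sharpest standard bound available.
Var(Z) = E[Z²] − (E[Z])² = 294 − 121 = 173.
Chebyshev's inequality: Pr(|Z − μ| ≥ t) ≤ Var(Z)/t² = 173/2601 = 0.0665.

0.0665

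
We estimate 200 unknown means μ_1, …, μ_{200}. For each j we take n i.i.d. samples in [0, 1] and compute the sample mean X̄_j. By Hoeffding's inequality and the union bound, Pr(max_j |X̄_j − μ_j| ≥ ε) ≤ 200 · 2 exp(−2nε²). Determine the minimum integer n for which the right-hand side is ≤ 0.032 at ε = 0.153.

202

Need 2·200·exp(−2nε²) ≤ 0.032, i.e. exp(−2nε²) ≤ 0.032/400.
So 2nε² ≥ ln(400/0.032) = 9.433484.
Hence n ≥ 9.433484/(2·0.153²) = 201.493.
The smallest integer n is 202.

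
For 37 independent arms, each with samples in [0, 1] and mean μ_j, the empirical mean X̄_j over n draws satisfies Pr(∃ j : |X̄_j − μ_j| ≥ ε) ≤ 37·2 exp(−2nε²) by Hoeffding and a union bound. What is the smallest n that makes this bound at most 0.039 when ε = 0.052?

Need 2·37·exp(−2nε²) ≤ 0.039, i.e. exp(−2nε²) ≤ 0.039/74.
So 2nε² ≥ ln(74/0.039) = 7.548259.
Hence n ≥ 7.548259/(2·0.052²) = 1395.758.
The smallest integer n is 1396.

1396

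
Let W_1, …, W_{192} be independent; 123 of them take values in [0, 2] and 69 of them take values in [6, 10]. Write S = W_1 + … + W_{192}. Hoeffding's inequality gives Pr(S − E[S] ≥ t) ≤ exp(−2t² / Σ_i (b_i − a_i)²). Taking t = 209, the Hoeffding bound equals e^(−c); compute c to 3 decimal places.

Σ(b_i − a_i)² = 123·2² + 69·4² = 1596.
c = 2t² / 1596 = 2·209² / 1596 = 54.7381.

54.738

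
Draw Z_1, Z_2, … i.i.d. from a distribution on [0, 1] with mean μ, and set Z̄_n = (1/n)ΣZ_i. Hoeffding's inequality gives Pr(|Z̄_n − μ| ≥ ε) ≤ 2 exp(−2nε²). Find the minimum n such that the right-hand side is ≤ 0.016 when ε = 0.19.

67

Require 2·exp(−2nε²) ≤ 0.016, i.e. 2nε² ≥ ln(2/0.016) = 4.828314.
So n ≥ 4.828314 / (2·0.19²) = 66.874.
The smallest integer n is 67.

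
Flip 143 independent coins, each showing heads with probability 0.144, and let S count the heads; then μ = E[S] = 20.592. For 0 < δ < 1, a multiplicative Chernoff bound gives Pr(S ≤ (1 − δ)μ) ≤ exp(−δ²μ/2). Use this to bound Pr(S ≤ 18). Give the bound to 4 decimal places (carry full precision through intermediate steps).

0.8495

Write 18 = (1 − δ)μ, so δ = 1 − 18/20.592 = 0.1258741…
Then the exponent is δ²μ/2 = (μ − 18)²/(2μ) = 0.163133.
Bound = exp(−0.163133) = 0.84948.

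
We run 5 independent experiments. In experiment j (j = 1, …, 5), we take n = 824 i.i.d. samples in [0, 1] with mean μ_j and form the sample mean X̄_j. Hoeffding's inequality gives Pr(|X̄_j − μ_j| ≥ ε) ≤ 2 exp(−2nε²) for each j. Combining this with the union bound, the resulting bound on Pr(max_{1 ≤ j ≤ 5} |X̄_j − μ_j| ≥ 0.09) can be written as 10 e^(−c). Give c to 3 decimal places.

Union bound over the 5 events: Pr(max_{1 ≤ j ≤ 5} |X̄_j − μ_j| ≥ 0.09) ≤ 5·2·exp(−2nε²) = 10 exp(−2·824·0.09²).
So c = 2·824·0.09² = 13.3488.

13.349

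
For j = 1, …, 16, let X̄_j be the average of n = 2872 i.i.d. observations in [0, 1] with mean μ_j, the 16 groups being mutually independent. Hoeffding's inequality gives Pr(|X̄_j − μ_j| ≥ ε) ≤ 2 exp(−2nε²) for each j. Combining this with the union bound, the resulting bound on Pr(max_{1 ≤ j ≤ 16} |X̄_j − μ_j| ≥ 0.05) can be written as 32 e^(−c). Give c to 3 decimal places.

Union bound over the 16 events: Pr(max_{1 ≤ j ≤ 16} |X̄_j − μ_j| ≥ 0.05) ≤ 16·2·exp(−2nε²) = 32 exp(−2·2872·0.05²).
So c = 2·2872·0.05² = 14.3600.

14.360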